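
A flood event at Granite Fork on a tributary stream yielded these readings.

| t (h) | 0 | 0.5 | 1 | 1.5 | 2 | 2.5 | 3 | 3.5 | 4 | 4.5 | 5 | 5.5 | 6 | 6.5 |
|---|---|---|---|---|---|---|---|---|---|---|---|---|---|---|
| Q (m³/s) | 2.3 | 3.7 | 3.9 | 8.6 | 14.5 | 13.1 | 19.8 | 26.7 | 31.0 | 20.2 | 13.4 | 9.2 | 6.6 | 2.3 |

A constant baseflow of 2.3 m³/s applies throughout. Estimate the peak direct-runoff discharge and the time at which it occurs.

Q_p = 28.7 m³/s at t = 4 h

Subtracting baseflow gives direct-runoff ordinates: 0.0, 1.4, 1.6, 6.3, 12.2, 10.8, 17.5, 24.4, 28.7, 17.9, 11.1, 6.9, 4.3, 0.0 m³/s.
The maximum is 28.7 m³/s, occurring at the reading for t = 4 h.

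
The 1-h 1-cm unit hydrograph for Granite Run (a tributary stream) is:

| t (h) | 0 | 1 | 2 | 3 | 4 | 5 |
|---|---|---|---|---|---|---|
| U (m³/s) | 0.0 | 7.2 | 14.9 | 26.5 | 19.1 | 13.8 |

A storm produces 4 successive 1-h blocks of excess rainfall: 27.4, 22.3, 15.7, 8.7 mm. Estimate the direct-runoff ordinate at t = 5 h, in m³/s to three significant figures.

Q ≈ 135 m³/s

By discrete convolution, Q_j = Σ (P_i / 10 mm) · U_{j−i}.
At t = 5 h (j=5): Q = (27.4/10)·13.8 + (22.3/10)·19.1 + (15.7/10)·26.5 + (8.7/10)·14.9 = 135 m³/s.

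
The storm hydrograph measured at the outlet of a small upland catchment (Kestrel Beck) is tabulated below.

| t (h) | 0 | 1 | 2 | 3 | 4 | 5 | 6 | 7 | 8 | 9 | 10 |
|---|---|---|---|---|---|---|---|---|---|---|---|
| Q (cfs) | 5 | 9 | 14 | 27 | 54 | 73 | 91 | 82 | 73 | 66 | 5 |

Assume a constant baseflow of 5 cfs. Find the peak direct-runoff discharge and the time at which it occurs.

Q_p = 86.0 cfs at t = 6 h

Subtracting baseflow gives direct-runoff ordinates: 0.0, 4.0, 9.0, 22.0, 49.0, 68.0, 86.0, 77.0, 68.0, 61.0, 0.0 cfs.
The maximum is 86.0 cfs, occurring at the reading for t = 6 h.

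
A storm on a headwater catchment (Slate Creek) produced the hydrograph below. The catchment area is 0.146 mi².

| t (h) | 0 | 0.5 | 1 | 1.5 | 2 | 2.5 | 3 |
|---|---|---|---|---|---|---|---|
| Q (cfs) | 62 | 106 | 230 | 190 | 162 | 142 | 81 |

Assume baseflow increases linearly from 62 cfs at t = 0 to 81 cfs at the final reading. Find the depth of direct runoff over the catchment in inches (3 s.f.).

d ≈ 2.51 in

Direct runoff: 0.00, 40.83, 161.67, 118.50, 87.33, 64.17, 0.00 cfs; ΣQ_DR = 472.5 cfs.
V = ΣQ_DR · Δt = 472.5 × 1800 s = 8.505 × 10^5 ft³.
Over A = 0.146 mi², depth = V / A = 2.51 in.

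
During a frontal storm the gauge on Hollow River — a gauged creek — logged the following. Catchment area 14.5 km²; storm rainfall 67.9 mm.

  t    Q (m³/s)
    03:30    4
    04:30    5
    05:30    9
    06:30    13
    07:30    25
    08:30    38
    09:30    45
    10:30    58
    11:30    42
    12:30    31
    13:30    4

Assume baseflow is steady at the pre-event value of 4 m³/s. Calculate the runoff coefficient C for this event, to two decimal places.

C ≈ 0.84

ΣQ_DR = 230.0 m³/s; V = ΣQ_DR·Δt = 8.280 × 10^5 m³.
Runoff depth d = V / A = 57.10 mm.
C = d / P = 57.10 / 67.9 = 0.84.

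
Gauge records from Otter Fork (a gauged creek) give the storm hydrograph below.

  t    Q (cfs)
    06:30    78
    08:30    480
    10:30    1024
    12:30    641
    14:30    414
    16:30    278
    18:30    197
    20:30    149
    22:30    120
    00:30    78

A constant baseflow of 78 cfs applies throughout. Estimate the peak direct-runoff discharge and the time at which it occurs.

Subtracting baseflow gives direct-runoff ordinates: 0.0, 402.0, 946.0, 563.0, 336.0, 200.0, 119.0, 71.0, 42.0, 0.0 cfs.
The maximum is 946.0 cfs, occurring at the reading for t = 10:30.

Q_p = 946.0 cfs at t = 10:30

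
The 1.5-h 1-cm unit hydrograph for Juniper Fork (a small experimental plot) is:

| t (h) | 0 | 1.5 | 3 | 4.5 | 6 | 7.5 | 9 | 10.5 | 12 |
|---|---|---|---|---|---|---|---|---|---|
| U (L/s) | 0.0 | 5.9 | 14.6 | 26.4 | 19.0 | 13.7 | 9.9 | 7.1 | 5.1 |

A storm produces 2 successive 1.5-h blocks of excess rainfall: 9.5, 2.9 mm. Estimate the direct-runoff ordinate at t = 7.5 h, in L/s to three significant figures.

By discrete convolution, Q_j = Σ (P_i / 10 mm) · U_{j−i}.
At t = 7.5 h (j=5): Q = (9.5/10)·13.7 + (2.9/10)·19.0 = 18.5 L/s.

Q ≈ 18.5 L/s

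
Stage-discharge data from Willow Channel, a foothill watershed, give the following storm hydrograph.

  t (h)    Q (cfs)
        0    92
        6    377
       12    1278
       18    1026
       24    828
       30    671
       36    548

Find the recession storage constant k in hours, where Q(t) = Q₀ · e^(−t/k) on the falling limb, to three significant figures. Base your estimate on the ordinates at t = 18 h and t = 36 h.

k ≈ 28.7 h

On the falling limb, Q drops from 1026 to 548 cfs between t = 18 h and t = 36 h (Δt = 18 h).
k = −Δt / ln(Q₂/Q₁) = −18 / ln(548/1026) = 28.7 h.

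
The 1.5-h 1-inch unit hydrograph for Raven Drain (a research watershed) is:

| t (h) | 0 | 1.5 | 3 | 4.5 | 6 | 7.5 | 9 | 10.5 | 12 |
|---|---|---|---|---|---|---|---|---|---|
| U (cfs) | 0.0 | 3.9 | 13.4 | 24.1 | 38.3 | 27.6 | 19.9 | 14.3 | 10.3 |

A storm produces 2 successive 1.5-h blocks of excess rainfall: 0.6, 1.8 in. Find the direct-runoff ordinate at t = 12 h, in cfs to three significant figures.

Q ≈ 31.9 cfs

By discrete convolution, Q_j = Σ (P_i / 1 in) · U_{j−i}.
At t = 12 h (j=8): Q = (0.6/1)·10.3 + (1.8/1)·14.3 = 31.9 cfs.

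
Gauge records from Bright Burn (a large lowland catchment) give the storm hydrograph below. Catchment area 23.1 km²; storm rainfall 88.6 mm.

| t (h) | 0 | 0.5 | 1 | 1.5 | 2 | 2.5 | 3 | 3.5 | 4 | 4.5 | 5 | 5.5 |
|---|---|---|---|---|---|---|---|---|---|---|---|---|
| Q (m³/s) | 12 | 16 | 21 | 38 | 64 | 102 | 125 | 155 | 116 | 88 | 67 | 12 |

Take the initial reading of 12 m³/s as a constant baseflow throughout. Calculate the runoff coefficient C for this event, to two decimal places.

C ≈ 0.59

ΣQ_DR = 672.0 m³/s; V = ΣQ_DR·Δt = 1.210 × 10^6 m³.
Runoff depth d = V / A = 52.36 mm.
C = d / P = 52.36 / 88.6 = 0.59.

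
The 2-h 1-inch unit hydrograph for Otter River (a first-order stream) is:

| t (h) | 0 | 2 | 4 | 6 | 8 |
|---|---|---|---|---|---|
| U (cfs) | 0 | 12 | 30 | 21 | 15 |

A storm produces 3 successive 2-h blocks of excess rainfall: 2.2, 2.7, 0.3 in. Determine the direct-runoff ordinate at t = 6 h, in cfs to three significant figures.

Q ≈ 131 cfs

By discrete convolution, Q_j = Σ (P_i / 1 in) · U_{j−i}.
At t = 6 h (j=3): Q = (2.2/1)·21 + (2.7/1)·30 + (0.3/1)·12 = 131 cfs.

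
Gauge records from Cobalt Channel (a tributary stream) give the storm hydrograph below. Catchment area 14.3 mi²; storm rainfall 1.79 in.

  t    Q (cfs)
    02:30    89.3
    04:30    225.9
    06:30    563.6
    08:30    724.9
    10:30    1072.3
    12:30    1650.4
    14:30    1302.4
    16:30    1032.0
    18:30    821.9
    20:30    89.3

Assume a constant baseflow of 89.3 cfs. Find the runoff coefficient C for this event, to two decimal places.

C ≈ 0.81

ΣQ_DR = 6679 cfs; V = ΣQ_DR·Δt = 4.809 × 10^7 ft³.
Runoff depth d = V / A = 1.448 in.
C = d / P = 1.448 / 1.79 = 0.81.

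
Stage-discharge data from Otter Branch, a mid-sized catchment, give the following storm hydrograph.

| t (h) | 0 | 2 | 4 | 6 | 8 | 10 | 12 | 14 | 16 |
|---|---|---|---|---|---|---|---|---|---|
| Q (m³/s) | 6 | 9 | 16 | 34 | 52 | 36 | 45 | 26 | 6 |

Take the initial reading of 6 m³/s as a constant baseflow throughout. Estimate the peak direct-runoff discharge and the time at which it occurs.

Subtracting baseflow gives direct-runoff ordinates: 0.0, 3.0, 10.0, 28.0, 46.0, 30.0, 39.0, 20.0, 0.0 m³/s.
The maximum is 46.0 m³/s, occurring at the reading for t = 8 h.

Q_p = 46.0 m³/s at t = 8 h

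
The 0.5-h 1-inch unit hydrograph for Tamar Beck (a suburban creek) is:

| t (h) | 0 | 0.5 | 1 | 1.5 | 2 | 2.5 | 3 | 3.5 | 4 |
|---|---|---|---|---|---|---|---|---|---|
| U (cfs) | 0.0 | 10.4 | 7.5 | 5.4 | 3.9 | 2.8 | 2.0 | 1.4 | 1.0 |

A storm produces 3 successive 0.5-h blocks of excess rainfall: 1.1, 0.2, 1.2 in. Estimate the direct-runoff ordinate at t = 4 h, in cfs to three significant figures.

By discrete convolution, Q_j = Σ (P_i / 1 in) · U_{j−i}.
At t = 4 h (j=8): Q = (1.1/1)·1.0 + (0.2/1)·1.4 + (1.2/1)·2.0 = 3.78 cfs.

Q ≈ 3.78 cfs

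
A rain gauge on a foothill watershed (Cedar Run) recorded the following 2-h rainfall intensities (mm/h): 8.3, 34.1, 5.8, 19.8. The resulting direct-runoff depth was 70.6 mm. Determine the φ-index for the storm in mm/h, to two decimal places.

φ ≈ 9.30 mm/h

Only the 2 blocks with intensity above φ contribute runoff: 34.1, 19.8 mm/h.
Σ(I−φ)·Δt = d  ⇒  (34.1+19.8 − 2φ)·2 = 70.6
φ = (53.90 − 70.6/2) / 2 = 9.30 mm/h.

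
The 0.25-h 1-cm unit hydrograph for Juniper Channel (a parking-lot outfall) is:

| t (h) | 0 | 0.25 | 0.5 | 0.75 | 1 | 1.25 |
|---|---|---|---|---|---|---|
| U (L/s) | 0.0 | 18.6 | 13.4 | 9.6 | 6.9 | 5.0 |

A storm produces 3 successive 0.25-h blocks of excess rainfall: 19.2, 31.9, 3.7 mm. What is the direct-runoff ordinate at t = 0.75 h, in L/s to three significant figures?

Q ≈ 68.1 L/s

By discrete convolution, Q_j = Σ (P_i / 10 mm) · U_{j−i}.
At t = 0.75 h (j=3): Q = (19.2/10)·9.6 + (31.9/10)·13.4 + (3.7/10)·18.6 = 68.1 L/s.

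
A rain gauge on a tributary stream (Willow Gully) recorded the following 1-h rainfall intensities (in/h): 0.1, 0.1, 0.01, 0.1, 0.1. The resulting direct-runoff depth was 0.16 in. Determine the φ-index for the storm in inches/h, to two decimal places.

Only the 4 blocks with intensity above φ contribute runoff: 0.1, 0.1, 0.1, 0.1 in/h.
Σ(I−φ)·Δt = d  ⇒  (0.1+0.1+0.1+0.1 − 4φ)·1 = 0.16
φ = (0.4000 − 0.16/1) / 4 = 0.06 in/h.

φ ≈ 0.06 in/h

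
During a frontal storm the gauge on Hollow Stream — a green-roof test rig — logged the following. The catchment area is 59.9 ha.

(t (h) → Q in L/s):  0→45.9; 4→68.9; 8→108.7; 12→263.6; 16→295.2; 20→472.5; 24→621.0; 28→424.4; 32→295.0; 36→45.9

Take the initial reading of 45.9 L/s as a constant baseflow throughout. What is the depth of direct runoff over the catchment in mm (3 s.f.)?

d ≈ 52.5 mm

Direct runoff: 0.0, 23.0, 62.8, 217.7, 249.3, 426.6, 575.1, 378.5, 249.1, 0.0 L/s; ΣQ_DR = 2182 L/s.
V = ΣQ_DR · Δt = 2182 × 14400 s = 3.142 × 10^7 L.
Over A = 59.9 ha, depth = V / A = 52.5 mm.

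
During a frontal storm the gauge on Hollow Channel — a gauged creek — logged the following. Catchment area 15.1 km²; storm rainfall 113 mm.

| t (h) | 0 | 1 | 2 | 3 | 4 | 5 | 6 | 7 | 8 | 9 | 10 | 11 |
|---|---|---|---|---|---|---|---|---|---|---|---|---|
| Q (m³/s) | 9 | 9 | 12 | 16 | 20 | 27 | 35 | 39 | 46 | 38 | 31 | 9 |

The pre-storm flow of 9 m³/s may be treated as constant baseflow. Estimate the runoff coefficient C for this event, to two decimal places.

C ≈ 0.39

ΣQ_DR = 183.0 m³/s; V = ΣQ_DR·Δt = 6.588 × 10^5 m³.
Runoff depth d = V / A = 43.63 mm.
C = d / P = 43.63 / 113 = 0.39.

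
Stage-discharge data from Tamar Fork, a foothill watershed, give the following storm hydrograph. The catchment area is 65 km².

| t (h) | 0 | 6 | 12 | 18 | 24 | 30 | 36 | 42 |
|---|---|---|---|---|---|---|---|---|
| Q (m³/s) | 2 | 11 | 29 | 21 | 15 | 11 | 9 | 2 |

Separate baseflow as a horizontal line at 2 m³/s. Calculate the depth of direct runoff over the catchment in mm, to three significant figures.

Direct runoff: 0.0, 9.0, 27.0, 19.0, 13.0, 9.0, 7.0, 0.0 m³/s; ΣQ_DR = 84.00 m³/s.
V = ΣQ_DR · Δt = 84.00 × 21600 s = 1.814 × 10^6 m³.
Over A = 65 km², depth = V / A = 27.9 mm.

d ≈ 27.9 mm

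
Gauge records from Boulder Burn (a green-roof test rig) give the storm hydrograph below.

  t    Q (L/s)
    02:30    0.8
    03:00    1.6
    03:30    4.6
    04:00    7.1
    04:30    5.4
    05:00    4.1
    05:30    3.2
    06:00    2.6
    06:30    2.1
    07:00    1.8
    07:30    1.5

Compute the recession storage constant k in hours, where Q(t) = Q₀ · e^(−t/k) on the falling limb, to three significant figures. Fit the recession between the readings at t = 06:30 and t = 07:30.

On the falling limb, Q drops from 2.1 to 1.5 L/s between t = 06:30 and t = 07:30 (Δt = 1 h).
k = −Δt / ln(Q₂/Q₁) = −1 / ln(1.5/2.1) = 2.97 h.

k ≈ 2.97 h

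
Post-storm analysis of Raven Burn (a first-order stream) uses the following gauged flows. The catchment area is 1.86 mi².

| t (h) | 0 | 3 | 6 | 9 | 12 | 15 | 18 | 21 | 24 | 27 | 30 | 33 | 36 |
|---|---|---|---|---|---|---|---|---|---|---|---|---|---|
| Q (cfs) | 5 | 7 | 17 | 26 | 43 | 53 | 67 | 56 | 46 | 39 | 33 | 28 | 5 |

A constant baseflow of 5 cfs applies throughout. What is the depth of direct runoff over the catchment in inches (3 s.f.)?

Direct runoff: 0.0, 2.0, 12.0, 21.0, 38.0, 48.0, 62.0, 51.0, 41.0, 34.0, 28.0, 23.0, 0.0 cfs; ΣQ_DR = 360.0 cfs.
V = ΣQ_DR · Δt = 360.0 × 10800 s = 3.888 × 10^6 ft³.
Over A = 1.86 mi², depth = V / A = 0.900 in.

d ≈ 0.900 in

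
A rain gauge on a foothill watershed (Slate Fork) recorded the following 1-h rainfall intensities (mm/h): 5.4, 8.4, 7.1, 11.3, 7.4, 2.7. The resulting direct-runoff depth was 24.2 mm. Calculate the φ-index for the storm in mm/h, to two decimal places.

Only the 5 blocks with intensity above φ contribute runoff: 5.4, 8.4, 7.1, 11.3, 7.4 mm/h.
Σ(I−φ)·Δt = d  ⇒  (5.4+8.4+7.1+11.3+7.4 − 5φ)·1 = 24.2
φ = (39.60 − 24.2/1) / 5 = 3.08 mm/h.

φ ≈ 3.08 mm/h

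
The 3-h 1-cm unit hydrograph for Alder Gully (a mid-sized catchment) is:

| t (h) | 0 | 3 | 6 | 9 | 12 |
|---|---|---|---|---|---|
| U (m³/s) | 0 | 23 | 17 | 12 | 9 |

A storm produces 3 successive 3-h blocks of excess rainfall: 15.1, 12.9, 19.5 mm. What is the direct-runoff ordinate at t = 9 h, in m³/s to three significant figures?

Q ≈ 84.9 m³/s

By discrete convolution, Q_j = Σ (P_i / 10 mm) · U_{j−i}.
At t = 9 h (j=3): Q = (15.1/10)·12 + (12.9/10)·17 + (19.5/10)·23 = 84.9 m³/s.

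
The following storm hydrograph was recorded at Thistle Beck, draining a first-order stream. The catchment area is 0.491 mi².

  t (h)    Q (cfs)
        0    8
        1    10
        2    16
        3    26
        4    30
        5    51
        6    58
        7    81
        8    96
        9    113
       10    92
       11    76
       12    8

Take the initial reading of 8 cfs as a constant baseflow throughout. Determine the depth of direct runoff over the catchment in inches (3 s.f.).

d ≈ 1.77 in

Direct runoff: 0.0, 2.0, 8.0, 18.0, 22.0, 43.0, 50.0, 73.0, 88.0, 105.0, 84.0, 68.0, 0.0 cfs; ΣQ_DR = 561.0 cfs.
V = ΣQ_DR · Δt = 561.0 × 3600 s = 2.020 × 10^6 ft³.
Over A = 0.491 mi², depth = V / A = 1.77 in.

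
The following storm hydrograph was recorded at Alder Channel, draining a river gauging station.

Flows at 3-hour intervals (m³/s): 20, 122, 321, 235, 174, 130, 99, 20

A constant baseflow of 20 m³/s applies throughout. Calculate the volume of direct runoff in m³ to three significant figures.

V ≈ 1.04 × 10^7 m³

Direct-runoff ordinates (Q − Q_b): 0.0, 102.0, 301.0, 215.0, 154.0, 110.0, 79.0, 0.0 m³/s.
ΣQ_DR = 961.0 m³/s.
With Δt = 3 h = 10800 s, V = ΣQ_DR · Δt = 961.0 × 10800 = 1.04 × 10^7 m³.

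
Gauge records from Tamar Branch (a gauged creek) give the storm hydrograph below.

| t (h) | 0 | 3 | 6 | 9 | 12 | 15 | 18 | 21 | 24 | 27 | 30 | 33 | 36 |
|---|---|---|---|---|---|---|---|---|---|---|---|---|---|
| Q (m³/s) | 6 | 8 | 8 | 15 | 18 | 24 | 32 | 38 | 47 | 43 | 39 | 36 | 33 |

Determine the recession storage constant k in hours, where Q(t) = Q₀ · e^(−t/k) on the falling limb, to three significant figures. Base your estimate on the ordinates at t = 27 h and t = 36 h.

On the falling limb, Q drops from 43 to 33 m³/s between t = 27 h and t = 36 h (Δt = 9 h).
k = −Δt / ln(Q₂/Q₁) = −9 / ln(33/43) = 34.0 h.

k ≈ 34.0 h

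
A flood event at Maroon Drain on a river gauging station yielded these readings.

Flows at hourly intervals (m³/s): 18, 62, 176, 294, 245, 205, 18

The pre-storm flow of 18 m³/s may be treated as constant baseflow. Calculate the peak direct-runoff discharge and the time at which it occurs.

Q_p = 276.0 m³/s at t = 3 h

Subtracting baseflow gives direct-runoff ordinates: 0.0, 44.0, 158.0, 276.0, 227.0, 187.0, 0.0 m³/s.
The maximum is 276.0 m³/s, occurring at the reading for t = 3 h.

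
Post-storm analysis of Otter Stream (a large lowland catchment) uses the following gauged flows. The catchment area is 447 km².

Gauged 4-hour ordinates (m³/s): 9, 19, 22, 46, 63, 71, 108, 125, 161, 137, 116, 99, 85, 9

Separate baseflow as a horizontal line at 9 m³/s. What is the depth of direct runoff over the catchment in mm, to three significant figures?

d ≈ 30.4 mm

Direct runoff: 0.0, 10.0, 13.0, 37.0, 54.0, 62.0, 99.0, 116.0, 152.0, 128.0, 107.0, 90.0, 76.0, 0.0 m³/s; ΣQ_DR = 944.0 m³/s.
V = ΣQ_DR · Δt = 944.0 × 14400 s = 1.359 × 10^7 m³.
Over A = 447 km², depth = V / A = 30.4 mm.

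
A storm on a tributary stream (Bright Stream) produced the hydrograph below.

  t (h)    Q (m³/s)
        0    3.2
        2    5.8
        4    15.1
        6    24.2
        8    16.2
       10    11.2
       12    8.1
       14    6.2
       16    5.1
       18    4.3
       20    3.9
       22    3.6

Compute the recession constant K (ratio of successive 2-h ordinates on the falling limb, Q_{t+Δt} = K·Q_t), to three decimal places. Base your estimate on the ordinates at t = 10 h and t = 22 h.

K ≈ 0.828

Using the recession-limb readings at t = 10 h and t = 22 h: Q falls from 11.2 to 3.6 m³/s over 6 intervals.
K = (Q₂/Q₁)^(1/6) = (3.6/11.2)^(1/6) = 0.828.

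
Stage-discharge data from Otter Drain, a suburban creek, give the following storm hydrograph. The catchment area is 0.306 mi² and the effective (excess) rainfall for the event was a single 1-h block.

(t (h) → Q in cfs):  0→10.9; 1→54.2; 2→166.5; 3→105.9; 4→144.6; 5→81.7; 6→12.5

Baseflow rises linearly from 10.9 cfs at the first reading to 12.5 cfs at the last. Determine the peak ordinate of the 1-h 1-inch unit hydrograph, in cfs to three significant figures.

Direct runoff: 0.00, 43.03, 155.07, 94.20, 132.63, 69.47, 0.00 cfs; ΣQ_DR = 494.4 cfs, peak = 155.07 cfs.
Runoff depth d = ΣQ_DR·Δt / A = 494.4 × 3600 / (0.306 mi²) = 2.504 in.
The 1-inch UH is the DRH scaled by (1 in)/d, so U_p = 155.07 × 1/2.504 = 61.9 cfs.

U_p ≈ 61.9 cfs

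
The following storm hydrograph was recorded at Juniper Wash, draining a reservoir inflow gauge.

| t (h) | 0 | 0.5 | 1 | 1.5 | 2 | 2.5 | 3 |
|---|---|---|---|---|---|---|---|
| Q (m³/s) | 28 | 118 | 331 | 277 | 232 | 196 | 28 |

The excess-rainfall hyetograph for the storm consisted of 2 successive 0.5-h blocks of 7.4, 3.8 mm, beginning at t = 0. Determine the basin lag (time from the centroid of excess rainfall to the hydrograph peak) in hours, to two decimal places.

Centroid of excess rainfall: t_c = Σ P_i·t̄_i / ΣP_i = 0.4196 h (block centres at 0.25, 0.75 h).
Hydrograph peak occurs at t = 1 h, so basin lag t_L = 1 − 0.4196 = 0.58 h.

t_L ≈ 0.58 h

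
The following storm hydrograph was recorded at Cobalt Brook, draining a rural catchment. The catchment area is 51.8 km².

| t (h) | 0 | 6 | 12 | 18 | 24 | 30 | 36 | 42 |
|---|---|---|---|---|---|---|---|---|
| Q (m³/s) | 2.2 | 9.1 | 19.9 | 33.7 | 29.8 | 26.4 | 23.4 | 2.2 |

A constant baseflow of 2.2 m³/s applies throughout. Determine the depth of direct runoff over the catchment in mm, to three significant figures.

d ≈ 53.8 mm

Direct runoff: 0.0, 6.9, 17.7, 31.5, 27.6, 24.2, 21.2, 0.0 m³/s; ΣQ_DR = 129.1 m³/s.
V = ΣQ_DR · Δt = 129.1 × 21600 s = 2.789 × 10^6 m³.
Over A = 51.8 km², depth = V / A = 53.8 mm.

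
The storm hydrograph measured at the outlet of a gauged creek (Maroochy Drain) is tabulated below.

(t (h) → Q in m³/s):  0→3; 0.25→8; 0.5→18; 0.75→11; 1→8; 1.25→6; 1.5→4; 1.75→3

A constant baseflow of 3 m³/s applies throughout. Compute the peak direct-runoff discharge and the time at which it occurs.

Subtracting baseflow gives direct-runoff ordinates: 0.0, 5.0, 15.0, 8.0, 5.0, 3.0, 1.0, 0.0 m³/s.
The maximum is 15.0 m³/s, occurring at the reading for t = 0.5 h.

Q_p = 15.0 m³/s at t = 0.5 h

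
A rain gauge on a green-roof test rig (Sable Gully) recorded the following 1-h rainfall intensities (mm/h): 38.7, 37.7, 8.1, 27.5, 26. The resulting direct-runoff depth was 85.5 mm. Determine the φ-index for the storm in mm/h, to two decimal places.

φ ≈ 11.10 mm/h

Only the 4 blocks with intensity above φ contribute runoff: 38.7, 37.7, 27.5, 26 mm/h.
Σ(I−φ)·Δt = d  ⇒  (38.7+37.7+27.5+26 − 4φ)·1 = 85.5
φ = (129.9 − 85.5/1) / 4 = 11.10 mm/h.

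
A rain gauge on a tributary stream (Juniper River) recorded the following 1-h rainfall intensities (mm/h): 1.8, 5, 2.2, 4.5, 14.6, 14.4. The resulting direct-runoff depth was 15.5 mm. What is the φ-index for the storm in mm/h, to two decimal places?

Only the 2 blocks with intensity above φ contribute runoff: 14.6, 14.4 mm/h.
Σ(I−φ)·Δt = d  ⇒  (14.6+14.4 − 2φ)·1 = 15.5
φ = (29.00 − 15.5/1) / 2 = 6.75 mm/h.

φ ≈ 6.75 mm/h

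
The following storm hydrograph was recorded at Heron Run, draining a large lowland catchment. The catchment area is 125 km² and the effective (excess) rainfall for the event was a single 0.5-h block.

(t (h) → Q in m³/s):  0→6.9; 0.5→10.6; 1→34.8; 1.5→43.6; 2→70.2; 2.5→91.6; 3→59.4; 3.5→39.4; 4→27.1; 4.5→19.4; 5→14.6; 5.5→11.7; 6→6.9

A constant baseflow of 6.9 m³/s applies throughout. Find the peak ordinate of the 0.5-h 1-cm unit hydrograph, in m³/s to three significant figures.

Direct runoff: 0.0, 3.7, 27.9, 36.7, 63.3, 84.7, 52.5, 32.5, 20.2, 12.5, 7.7, 4.8, 0.0 m³/s; ΣQ_DR = 346.5 m³/s, peak = 84.7 m³/s.
Runoff depth d = ΣQ_DR·Δt / A = 346.5 × 1800 / (125 km²) = 4.990 mm.
The 1-cm UH is the DRH scaled by (10 mm)/d, so U_p = 84.7 × 10/4.990 = 170 m³/s.

U_p ≈ 170 m³/s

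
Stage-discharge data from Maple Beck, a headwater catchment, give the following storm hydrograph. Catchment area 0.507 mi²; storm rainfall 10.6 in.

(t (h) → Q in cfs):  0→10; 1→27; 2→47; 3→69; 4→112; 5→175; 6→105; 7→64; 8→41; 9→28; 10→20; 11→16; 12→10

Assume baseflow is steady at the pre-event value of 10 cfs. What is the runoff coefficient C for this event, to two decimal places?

C ≈ 0.17

ΣQ_DR = 594.0 cfs; V = ΣQ_DR·Δt = 2.138 × 10^6 ft³.
Runoff depth d = V / A = 1.815 in.
C = d / P = 1.815 / 10.6 = 0.17.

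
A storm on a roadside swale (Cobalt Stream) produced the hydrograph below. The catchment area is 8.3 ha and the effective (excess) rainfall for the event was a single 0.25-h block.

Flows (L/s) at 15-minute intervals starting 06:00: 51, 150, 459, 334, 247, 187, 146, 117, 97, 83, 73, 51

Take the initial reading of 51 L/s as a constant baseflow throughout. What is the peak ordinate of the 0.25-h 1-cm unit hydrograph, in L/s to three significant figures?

Direct runoff: 0.0, 99.0, 408.0, 283.0, 196.0, 136.0, 95.0, 66.0, 46.0, 32.0, 22.0, 0.0 L/s; ΣQ_DR = 1383 L/s, peak = 408.0 L/s.
Runoff depth d = ΣQ_DR·Δt / A = 1383 × 900 / (8.3 ha) = 15.00 mm.
The 1-cm UH is the DRH scaled by (10 mm)/d, so U_p = 408.0 × 10/15.00 = 272 L/s.

U_p ≈ 272 L/s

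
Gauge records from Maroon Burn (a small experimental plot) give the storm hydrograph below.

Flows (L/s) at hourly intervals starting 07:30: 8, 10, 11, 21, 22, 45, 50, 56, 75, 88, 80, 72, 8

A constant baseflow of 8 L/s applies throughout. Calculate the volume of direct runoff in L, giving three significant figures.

V ≈ 1.59 × 10^6 L

Direct-runoff ordinates (Q − Q_b): 0.0, 2.0, 3.0, 13.0, 14.0, 37.0, 42.0, 48.0, 67.0, 80.0, 72.0, 64.0, 0.0 L/s.
ΣQ_DR = 442.0 L/s.
With Δt = 1 h = 3600 s, V = ΣQ_DR · Δt = 442.0 × 3600 = 1.59 × 10^6 L.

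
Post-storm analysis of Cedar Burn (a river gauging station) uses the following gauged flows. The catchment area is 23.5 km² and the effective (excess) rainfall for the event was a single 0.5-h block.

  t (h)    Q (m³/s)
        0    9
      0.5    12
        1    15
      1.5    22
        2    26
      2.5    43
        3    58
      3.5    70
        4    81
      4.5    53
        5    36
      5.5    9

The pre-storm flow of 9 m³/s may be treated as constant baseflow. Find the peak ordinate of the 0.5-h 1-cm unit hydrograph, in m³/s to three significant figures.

Direct runoff: 0.0, 3.0, 6.0, 13.0, 17.0, 34.0, 49.0, 61.0, 72.0, 44.0, 27.0, 0.0 m³/s; ΣQ_DR = 326.0 m³/s, peak = 72.0 m³/s.
Runoff depth d = ΣQ_DR·Δt / A = 326.0 × 1800 / (23.5 km²) = 24.97 mm.
The 1-cm UH is the DRH scaled by (10 mm)/d, so U_p = 72.0 × 10/24.97 = 28.8 m³/s.

U_p ≈ 28.8 m³/s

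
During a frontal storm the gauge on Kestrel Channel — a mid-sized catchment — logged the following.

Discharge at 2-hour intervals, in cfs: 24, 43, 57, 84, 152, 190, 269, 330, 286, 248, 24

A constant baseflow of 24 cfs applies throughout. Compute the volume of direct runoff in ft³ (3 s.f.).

V ≈ 1.04 × 10^7 ft³

Direct-runoff ordinates (Q − Q_b): 0.0, 19.0, 33.0, 60.0, 128.0, 166.0, 245.0, 306.0, 262.0, 224.0, 0.0 cfs.
ΣQ_DR = 1443 cfs.
With Δt = 2 h = 7200 s, V = ΣQ_DR · Δt = 1443 × 7200 = 1.04 × 10^7 ft³.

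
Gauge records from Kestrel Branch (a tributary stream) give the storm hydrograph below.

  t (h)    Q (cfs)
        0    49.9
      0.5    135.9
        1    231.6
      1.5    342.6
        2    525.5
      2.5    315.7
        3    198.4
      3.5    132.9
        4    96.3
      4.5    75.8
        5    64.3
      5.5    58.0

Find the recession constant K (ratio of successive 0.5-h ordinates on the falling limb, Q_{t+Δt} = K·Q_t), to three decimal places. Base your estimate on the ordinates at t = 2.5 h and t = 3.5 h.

K ≈ 0.649

Using the recession-limb readings at t = 2.5 h and t = 3.5 h: Q falls from 315.7 to 132.9 cfs over 2 intervals.
K = (Q₂/Q₁)^(1/2) = (132.9/315.7)^(1/2) = 0.649.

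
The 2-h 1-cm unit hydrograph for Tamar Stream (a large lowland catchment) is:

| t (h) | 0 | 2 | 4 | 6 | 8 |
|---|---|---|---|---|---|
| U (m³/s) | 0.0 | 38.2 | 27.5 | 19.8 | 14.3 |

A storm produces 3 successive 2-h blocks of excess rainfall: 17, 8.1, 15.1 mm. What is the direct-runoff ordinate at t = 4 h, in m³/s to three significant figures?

Q ≈ 77.7 m³/s

By discrete convolution, Q_j = Σ (P_i / 10 mm) · U_{j−i}.
At t = 4 h (j=2): Q = (17/10)·27.5 + (8.1/10)·38.2 + (15.1/10)·0.0 = 77.7 m³/s.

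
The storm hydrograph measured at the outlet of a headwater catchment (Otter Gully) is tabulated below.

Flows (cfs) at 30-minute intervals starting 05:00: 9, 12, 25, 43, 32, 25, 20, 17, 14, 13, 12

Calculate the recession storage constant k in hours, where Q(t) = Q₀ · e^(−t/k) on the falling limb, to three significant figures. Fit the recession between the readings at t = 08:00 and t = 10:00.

On the falling limb, Q drops from 20 to 12 cfs between t = 08:00 and t = 10:00 (Δt = 2 h).
k = −Δt / ln(Q₂/Q₁) = −2 / ln(12/20) = 3.92 h.

k ≈ 3.92 h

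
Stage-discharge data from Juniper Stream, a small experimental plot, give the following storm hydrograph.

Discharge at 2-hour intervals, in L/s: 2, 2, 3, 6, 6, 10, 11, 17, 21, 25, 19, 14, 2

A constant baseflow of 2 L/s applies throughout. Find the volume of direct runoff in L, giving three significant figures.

V ≈ 8.06 × 10^5 L

Direct-runoff ordinates (Q − Q_b): 0.0, 0.0, 1.0, 4.0, 4.0, 8.0, 9.0, 15.0, 19.0, 23.0, 17.0, 12.0, 0.0 L/s.
ΣQ_DR = 112.0 L/s.
With Δt = 2 h = 7200 s, V = ΣQ_DR · Δt = 112.0 × 7200 = 8.06 × 10^5 L.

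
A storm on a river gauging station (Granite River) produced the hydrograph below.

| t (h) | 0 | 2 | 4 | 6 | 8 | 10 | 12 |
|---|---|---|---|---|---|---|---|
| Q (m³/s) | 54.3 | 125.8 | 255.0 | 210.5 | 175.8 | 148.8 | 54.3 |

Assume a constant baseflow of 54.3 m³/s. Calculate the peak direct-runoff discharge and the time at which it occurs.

Q_p = 200.7 m³/s at t = 4 h

Subtracting baseflow gives direct-runoff ordinates: 0.0, 71.5, 200.7, 156.2, 121.5, 94.5, 0.0 m³/s.
The maximum is 200.7 m³/s, occurring at the reading for t = 4 h.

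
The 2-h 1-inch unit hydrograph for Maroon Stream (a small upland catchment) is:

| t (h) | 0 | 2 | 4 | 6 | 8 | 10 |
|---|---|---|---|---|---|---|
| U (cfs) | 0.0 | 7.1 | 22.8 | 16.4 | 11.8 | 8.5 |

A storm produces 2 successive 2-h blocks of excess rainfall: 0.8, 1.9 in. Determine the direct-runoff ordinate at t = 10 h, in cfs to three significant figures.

By discrete convolution, Q_j = Σ (P_i / 1 in) · U_{j−i}.
At t = 10 h (j=5): Q = (0.8/1)·8.5 + (1.9/1)·11.8 = 29.2 cfs.

Q ≈ 29.2 cfs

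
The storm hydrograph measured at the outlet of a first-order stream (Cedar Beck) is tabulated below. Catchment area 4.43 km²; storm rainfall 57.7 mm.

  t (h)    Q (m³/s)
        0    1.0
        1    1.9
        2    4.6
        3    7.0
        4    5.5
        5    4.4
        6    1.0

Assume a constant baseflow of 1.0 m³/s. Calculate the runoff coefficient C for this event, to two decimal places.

ΣQ_DR = 18.40 m³/s; V = ΣQ_DR·Δt = 66240 m³.
Runoff depth d = V / A = 14.95 mm.
C = d / P = 14.95 / 57.7 = 0.26.

C ≈ 0.26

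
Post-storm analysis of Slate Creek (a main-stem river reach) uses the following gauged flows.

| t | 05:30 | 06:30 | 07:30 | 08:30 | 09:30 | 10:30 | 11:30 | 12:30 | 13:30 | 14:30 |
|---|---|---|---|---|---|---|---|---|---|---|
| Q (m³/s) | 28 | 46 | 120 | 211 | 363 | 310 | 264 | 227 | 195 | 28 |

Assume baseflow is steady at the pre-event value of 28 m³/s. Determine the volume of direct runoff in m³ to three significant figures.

Direct-runoff ordinates (Q − Q_b): 0.0, 18.0, 92.0, 183.0, 335.0, 282.0, 236.0, 199.0, 167.0, 0.0 m³/s.
ΣQ_DR = 1512 m³/s.
With Δt = 1 h = 3600 s, V = ΣQ_DR · Δt = 1512 × 3600 = 5.44 × 10^6 m³.

V ≈ 5.44 × 10^6 m³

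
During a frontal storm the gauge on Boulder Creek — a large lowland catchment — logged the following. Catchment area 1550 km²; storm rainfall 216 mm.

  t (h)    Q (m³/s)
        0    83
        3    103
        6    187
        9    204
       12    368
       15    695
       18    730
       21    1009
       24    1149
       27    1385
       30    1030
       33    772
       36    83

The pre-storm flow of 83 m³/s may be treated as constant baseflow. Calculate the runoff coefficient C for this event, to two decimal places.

C ≈ 0.22

ΣQ_DR = 6719 m³/s; V = ΣQ_DR·Δt = 7.257 × 10^7 m³.
Runoff depth d = V / A = 46.82 mm.
C = d / P = 46.82 / 216 = 0.22.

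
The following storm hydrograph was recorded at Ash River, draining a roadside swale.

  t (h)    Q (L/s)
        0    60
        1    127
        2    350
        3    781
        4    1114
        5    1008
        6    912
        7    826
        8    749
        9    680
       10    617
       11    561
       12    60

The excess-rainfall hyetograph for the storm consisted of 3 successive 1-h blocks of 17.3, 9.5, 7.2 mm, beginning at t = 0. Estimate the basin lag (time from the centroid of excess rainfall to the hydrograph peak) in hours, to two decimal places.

Centroid of excess rainfall: t_c = Σ P_i·t̄_i / ΣP_i = 1.2029 h (block centres at 0.5, 1.5, 2.5 h).
Hydrograph peak occurs at t = 4 h, so basin lag t_L = 4 − 1.2029 = 2.80 h.

t_L ≈ 2.80 h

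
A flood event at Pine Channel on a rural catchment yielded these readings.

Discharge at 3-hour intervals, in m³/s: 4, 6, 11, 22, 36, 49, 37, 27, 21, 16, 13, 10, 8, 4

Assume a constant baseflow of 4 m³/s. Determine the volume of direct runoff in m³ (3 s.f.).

Direct-runoff ordinates (Q − Q_b): 0.0, 2.0, 7.0, 18.0, 32.0, 45.0, 33.0, 23.0, 17.0, 12.0, 9.0, 6.0, 4.0, 0.0 m³/s.
ΣQ_DR = 208.0 m³/s.
With Δt = 3 h = 10800 s, V = ΣQ_DR · Δt = 208.0 × 10800 = 2.25 × 10^6 m³.

V ≈ 2.25 × 10^6 m³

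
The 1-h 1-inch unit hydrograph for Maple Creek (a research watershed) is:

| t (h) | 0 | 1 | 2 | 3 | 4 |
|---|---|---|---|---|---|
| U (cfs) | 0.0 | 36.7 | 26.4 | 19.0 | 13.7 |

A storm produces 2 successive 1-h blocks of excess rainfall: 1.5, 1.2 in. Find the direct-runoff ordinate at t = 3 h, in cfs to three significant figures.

Q ≈ 60.2 cfs

By discrete convolution, Q_j = Σ (P_i / 1 in) · U_{j−i}.
At t = 3 h (j=3): Q = (1.5/1)·19.0 + (1.2/1)·26.4 = 60.2 cfs.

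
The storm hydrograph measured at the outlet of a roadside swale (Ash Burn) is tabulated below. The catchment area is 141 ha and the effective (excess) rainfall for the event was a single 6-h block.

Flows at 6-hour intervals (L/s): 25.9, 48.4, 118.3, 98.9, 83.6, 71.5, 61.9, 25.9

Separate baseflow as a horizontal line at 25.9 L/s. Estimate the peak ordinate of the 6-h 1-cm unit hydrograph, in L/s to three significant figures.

Direct runoff: 0.0, 22.5, 92.4, 73.0, 57.7, 45.6, 36.0, 0.0 L/s; ΣQ_DR = 327.2 L/s, peak = 92.4 L/s.
Runoff depth d = ΣQ_DR·Δt / A = 327.2 × 21600 / (141 ha) = 5.012 mm.
The 1-cm UH is the DRH scaled by (10 mm)/d, so U_p = 92.4 × 10/5.012 = 184 L/s.

U_p ≈ 184 L/s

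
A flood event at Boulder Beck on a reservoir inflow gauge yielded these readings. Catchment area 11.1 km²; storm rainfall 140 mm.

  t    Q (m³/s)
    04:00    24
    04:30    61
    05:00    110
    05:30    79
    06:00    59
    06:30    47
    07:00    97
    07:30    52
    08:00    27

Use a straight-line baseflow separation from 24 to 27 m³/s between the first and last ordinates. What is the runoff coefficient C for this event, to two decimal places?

C ≈ 0.38

ΣQ_DR = 326.5 m³/s; V = ΣQ_DR·Δt = 5.877 × 10^5 m³.
Runoff depth d = V / A = 52.95 mm.
C = d / P = 52.95 / 140 = 0.38.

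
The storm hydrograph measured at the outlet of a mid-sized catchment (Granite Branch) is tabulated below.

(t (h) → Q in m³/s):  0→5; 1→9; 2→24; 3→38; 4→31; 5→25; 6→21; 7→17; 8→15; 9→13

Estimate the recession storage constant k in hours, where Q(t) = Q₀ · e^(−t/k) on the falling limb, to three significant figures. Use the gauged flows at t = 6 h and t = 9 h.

k ≈ 6.26 h

On the falling limb, Q drops from 21 to 13 m³/s between t = 6 h and t = 9 h (Δt = 3 h).
k = −Δt / ln(Q₂/Q₁) = −3 / ln(13/21) = 6.26 h.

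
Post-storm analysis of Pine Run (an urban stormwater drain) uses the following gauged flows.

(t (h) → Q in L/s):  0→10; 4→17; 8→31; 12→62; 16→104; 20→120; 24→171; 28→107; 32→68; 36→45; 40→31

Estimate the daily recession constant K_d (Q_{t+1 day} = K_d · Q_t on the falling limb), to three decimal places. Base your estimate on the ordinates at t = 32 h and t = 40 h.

K_d ≈ 0.095

Between t = 32 h and t = 40 h the flow falls from 68 to 31 L/s over 2×4 h = 8 h.
Per-interval ratio K = (31/68)^(1/2) = 0.6752; K_d = K^(24/4) = 0.095.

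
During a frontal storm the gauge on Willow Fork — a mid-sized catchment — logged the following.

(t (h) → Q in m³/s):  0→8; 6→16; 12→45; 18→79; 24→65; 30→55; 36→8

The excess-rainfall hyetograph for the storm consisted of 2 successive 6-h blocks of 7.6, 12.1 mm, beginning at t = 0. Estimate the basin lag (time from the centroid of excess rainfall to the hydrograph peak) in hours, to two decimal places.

Centroid of excess rainfall: t_c = Σ P_i·t̄_i / ΣP_i = 6.6853 h (block centres at 3, 9 h).
Hydrograph peak occurs at t = 18 h, so basin lag t_L = 18 − 6.6853 = 11.31 h.

t_L ≈ 11.31 h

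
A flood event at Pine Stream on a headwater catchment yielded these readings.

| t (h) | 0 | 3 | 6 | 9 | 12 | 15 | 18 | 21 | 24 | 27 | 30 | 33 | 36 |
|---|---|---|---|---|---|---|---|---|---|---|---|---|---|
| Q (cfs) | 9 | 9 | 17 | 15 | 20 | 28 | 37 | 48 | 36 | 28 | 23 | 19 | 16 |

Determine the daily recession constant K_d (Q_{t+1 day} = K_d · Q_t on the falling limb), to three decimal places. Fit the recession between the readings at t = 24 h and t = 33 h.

Between t = 24 h and t = 33 h the flow falls from 36 to 19 cfs over 3×3 h = 9 h.
Per-interval ratio K = (19/36)^(1/3) = 0.8081; K_d = K^(24/3) = 0.182.

K_d ≈ 0.182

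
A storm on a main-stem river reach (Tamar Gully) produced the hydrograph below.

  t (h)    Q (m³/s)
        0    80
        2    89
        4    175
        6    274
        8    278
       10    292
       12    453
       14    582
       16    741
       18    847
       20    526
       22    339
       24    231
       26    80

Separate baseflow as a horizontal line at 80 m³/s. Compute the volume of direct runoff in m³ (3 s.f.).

Direct-runoff ordinates (Q − Q_b): 0.0, 9.0, 95.0, 194.0, 198.0, 212.0, 373.0, 502.0, 661.0, 767.0, 446.0, 259.0, 151.0, 0.0 m³/s.
ΣQ_DR = 3867 m³/s.
With Δt = 2 h = 7200 s, V = ΣQ_DR · Δt = 3867 × 7200 = 2.78 × 10^7 m³.

V ≈ 2.78 × 10^7 m³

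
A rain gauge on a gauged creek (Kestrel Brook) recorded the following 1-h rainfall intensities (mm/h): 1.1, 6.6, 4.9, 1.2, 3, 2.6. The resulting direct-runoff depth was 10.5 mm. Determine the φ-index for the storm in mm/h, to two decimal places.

φ ≈ 1.65 mm/h

Only the 4 blocks with intensity above φ contribute runoff: 6.6, 4.9, 3, 2.6 mm/h.
Σ(I−φ)·Δt = d  ⇒  (6.6+4.9+3+2.6 − 4φ)·1 = 10.5
φ = (17.10 − 10.5/1) / 4 = 1.65 mm/h.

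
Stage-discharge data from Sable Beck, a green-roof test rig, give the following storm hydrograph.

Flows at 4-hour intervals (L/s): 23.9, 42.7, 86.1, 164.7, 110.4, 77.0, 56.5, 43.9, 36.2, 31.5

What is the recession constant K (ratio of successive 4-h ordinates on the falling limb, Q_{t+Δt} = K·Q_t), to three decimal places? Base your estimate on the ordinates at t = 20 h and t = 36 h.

Using the recession-limb readings at t = 20 h and t = 36 h: Q falls from 77.0 to 31.5 L/s over 4 intervals.
K = (Q₂/Q₁)^(1/4) = (31.5/77.0)^(1/4) = 0.800.

K ≈ 0.800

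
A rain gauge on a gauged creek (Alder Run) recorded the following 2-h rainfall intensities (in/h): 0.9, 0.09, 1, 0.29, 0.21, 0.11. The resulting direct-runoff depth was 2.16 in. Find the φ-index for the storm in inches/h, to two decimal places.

Only the 2 blocks with intensity above φ contribute runoff: 0.9, 1 in/h.
Σ(I−φ)·Δt = d  ⇒  (0.9+1 − 2φ)·2 = 2.16
φ = (1.900 − 2.16/2) / 2 = 0.41 in/h.

φ ≈ 0.41 in/h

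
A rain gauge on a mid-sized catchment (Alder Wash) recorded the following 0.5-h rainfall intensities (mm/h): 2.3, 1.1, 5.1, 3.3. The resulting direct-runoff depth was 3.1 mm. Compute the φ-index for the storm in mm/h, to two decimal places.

φ ≈ 1.50 mm/h

Only the 3 blocks with intensity above φ contribute runoff: 2.3, 5.1, 3.3 mm/h.
Σ(I−φ)·Δt = d  ⇒  (2.3+5.1+3.3 − 3φ)·0.5 = 3.1
φ = (10.70 − 3.1/0.5) / 3 = 1.50 mm/h.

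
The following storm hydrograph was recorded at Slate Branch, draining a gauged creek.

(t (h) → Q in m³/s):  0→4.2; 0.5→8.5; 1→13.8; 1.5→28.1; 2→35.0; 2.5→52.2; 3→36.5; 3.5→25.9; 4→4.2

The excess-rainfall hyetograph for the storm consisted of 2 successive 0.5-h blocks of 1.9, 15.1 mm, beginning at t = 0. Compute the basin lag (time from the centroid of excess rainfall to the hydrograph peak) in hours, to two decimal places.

t_L ≈ 1.81 h

Centroid of excess rainfall: t_c = Σ P_i·t̄_i / ΣP_i = 0.6941 h (block centres at 0.25, 0.75 h).
Hydrograph peak occurs at t = 2.5 h, so basin lag t_L = 2.5 − 0.6941 = 1.81 h.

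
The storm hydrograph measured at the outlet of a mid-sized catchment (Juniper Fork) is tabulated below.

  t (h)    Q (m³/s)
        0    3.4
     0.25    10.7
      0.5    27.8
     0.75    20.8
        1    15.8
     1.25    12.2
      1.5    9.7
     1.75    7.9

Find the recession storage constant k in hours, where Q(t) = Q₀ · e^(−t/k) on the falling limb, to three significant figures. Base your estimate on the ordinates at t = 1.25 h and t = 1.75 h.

k ≈ 1.15 h

On the falling limb, Q drops from 12.2 to 7.9 m³/s between t = 1.25 h and t = 1.75 h (Δt = 0.5 h).
k = −Δt / ln(Q₂/Q₁) = −0.5 / ln(7.9/12.2) = 1.15 h.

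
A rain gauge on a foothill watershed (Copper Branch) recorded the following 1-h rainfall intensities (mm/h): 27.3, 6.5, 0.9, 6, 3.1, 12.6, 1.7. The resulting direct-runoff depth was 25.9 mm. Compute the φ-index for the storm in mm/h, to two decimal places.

φ ≈ 7.00 mm/h

Only the 2 blocks with intensity above φ contribute runoff: 27.3, 12.6 mm/h.
Σ(I−φ)·Δt = d  ⇒  (27.3+12.6 − 2φ)·1 = 25.9
φ = (39.90 − 25.9/1) / 2 = 7.00 mm/h.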